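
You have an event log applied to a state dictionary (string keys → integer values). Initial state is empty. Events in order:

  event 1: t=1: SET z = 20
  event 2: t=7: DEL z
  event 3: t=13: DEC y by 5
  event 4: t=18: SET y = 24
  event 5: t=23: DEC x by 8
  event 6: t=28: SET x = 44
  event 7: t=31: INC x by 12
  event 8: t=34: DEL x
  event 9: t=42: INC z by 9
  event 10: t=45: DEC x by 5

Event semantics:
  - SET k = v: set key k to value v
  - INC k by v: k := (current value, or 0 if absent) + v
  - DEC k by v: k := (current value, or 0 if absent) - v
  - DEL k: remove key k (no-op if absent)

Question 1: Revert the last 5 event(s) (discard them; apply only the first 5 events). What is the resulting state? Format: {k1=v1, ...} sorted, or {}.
Answer: {x=-8, y=24}

Derivation:
Keep first 5 events (discard last 5):
  after event 1 (t=1: SET z = 20): {z=20}
  after event 2 (t=7: DEL z): {}
  after event 3 (t=13: DEC y by 5): {y=-5}
  after event 4 (t=18: SET y = 24): {y=24}
  after event 5 (t=23: DEC x by 8): {x=-8, y=24}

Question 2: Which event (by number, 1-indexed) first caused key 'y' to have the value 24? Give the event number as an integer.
Answer: 4

Derivation:
Looking for first event where y becomes 24:
  event 3: y = -5
  event 4: y -5 -> 24  <-- first match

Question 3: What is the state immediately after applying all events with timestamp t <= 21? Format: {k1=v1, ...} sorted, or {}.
Apply events with t <= 21 (4 events):
  after event 1 (t=1: SET z = 20): {z=20}
  after event 2 (t=7: DEL z): {}
  after event 3 (t=13: DEC y by 5): {y=-5}
  after event 4 (t=18: SET y = 24): {y=24}

Answer: {y=24}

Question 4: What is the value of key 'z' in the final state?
Track key 'z' through all 10 events:
  event 1 (t=1: SET z = 20): z (absent) -> 20
  event 2 (t=7: DEL z): z 20 -> (absent)
  event 3 (t=13: DEC y by 5): z unchanged
  event 4 (t=18: SET y = 24): z unchanged
  event 5 (t=23: DEC x by 8): z unchanged
  event 6 (t=28: SET x = 44): z unchanged
  event 7 (t=31: INC x by 12): z unchanged
  event 8 (t=34: DEL x): z unchanged
  event 9 (t=42: INC z by 9): z (absent) -> 9
  event 10 (t=45: DEC x by 5): z unchanged
Final: z = 9

Answer: 9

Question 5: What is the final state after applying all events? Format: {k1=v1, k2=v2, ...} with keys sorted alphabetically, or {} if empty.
  after event 1 (t=1: SET z = 20): {z=20}
  after event 2 (t=7: DEL z): {}
  after event 3 (t=13: DEC y by 5): {y=-5}
  after event 4 (t=18: SET y = 24): {y=24}
  after event 5 (t=23: DEC x by 8): {x=-8, y=24}
  after event 6 (t=28: SET x = 44): {x=44, y=24}
  after event 7 (t=31: INC x by 12): {x=56, y=24}
  after event 8 (t=34: DEL x): {y=24}
  after event 9 (t=42: INC z by 9): {y=24, z=9}
  after event 10 (t=45: DEC x by 5): {x=-5, y=24, z=9}

Answer: {x=-5, y=24, z=9}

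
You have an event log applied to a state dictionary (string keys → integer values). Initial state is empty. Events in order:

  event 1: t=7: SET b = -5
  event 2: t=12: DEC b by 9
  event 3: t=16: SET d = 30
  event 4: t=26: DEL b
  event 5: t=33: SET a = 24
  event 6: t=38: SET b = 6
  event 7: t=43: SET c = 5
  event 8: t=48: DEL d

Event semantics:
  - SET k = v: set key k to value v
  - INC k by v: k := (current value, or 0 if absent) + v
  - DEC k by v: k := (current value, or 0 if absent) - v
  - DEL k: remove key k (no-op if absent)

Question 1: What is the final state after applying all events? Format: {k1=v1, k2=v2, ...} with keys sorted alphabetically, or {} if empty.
  after event 1 (t=7: SET b = -5): {b=-5}
  after event 2 (t=12: DEC b by 9): {b=-14}
  after event 3 (t=16: SET d = 30): {b=-14, d=30}
  after event 4 (t=26: DEL b): {d=30}
  after event 5 (t=33: SET a = 24): {a=24, d=30}
  after event 6 (t=38: SET b = 6): {a=24, b=6, d=30}
  after event 7 (t=43: SET c = 5): {a=24, b=6, c=5, d=30}
  after event 8 (t=48: DEL d): {a=24, b=6, c=5}

Answer: {a=24, b=6, c=5}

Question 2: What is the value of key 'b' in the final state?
Track key 'b' through all 8 events:
  event 1 (t=7: SET b = -5): b (absent) -> -5
  event 2 (t=12: DEC b by 9): b -5 -> -14
  event 3 (t=16: SET d = 30): b unchanged
  event 4 (t=26: DEL b): b -14 -> (absent)
  event 5 (t=33: SET a = 24): b unchanged
  event 6 (t=38: SET b = 6): b (absent) -> 6
  event 7 (t=43: SET c = 5): b unchanged
  event 8 (t=48: DEL d): b unchanged
Final: b = 6

Answer: 6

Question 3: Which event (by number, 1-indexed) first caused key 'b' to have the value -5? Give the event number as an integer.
Looking for first event where b becomes -5:
  event 1: b (absent) -> -5  <-- first match

Answer: 1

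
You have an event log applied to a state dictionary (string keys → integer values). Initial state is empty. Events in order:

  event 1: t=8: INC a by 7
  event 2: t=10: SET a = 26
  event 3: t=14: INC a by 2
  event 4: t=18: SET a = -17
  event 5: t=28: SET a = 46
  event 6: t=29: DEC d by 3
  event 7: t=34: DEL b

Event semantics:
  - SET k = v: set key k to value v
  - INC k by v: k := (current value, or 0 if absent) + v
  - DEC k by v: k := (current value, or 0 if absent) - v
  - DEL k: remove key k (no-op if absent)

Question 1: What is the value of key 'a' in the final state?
Answer: 46

Derivation:
Track key 'a' through all 7 events:
  event 1 (t=8: INC a by 7): a (absent) -> 7
  event 2 (t=10: SET a = 26): a 7 -> 26
  event 3 (t=14: INC a by 2): a 26 -> 28
  event 4 (t=18: SET a = -17): a 28 -> -17
  event 5 (t=28: SET a = 46): a -17 -> 46
  event 6 (t=29: DEC d by 3): a unchanged
  event 7 (t=34: DEL b): a unchanged
Final: a = 46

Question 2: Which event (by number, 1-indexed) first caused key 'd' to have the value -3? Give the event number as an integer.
Answer: 6

Derivation:
Looking for first event where d becomes -3:
  event 6: d (absent) -> -3  <-- first match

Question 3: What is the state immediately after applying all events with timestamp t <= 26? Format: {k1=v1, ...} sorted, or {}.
Answer: {a=-17}

Derivation:
Apply events with t <= 26 (4 events):
  after event 1 (t=8: INC a by 7): {a=7}
  after event 2 (t=10: SET a = 26): {a=26}
  after event 3 (t=14: INC a by 2): {a=28}
  after event 4 (t=18: SET a = -17): {a=-17}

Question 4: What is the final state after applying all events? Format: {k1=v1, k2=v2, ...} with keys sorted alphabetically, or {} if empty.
Answer: {a=46, d=-3}

Derivation:
  after event 1 (t=8: INC a by 7): {a=7}
  after event 2 (t=10: SET a = 26): {a=26}
  after event 3 (t=14: INC a by 2): {a=28}
  after event 4 (t=18: SET a = -17): {a=-17}
  after event 5 (t=28: SET a = 46): {a=46}
  after event 6 (t=29: DEC d by 3): {a=46, d=-3}
  after event 7 (t=34: DEL b): {a=46, d=-3}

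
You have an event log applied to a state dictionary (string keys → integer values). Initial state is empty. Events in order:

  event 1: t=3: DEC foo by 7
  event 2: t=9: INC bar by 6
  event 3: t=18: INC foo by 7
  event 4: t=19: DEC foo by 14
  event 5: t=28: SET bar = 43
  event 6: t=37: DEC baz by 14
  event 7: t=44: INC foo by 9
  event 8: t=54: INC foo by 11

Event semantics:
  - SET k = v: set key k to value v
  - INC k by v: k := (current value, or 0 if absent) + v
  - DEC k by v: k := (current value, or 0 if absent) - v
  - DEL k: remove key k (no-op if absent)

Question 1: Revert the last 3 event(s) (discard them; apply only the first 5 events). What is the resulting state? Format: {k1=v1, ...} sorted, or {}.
Keep first 5 events (discard last 3):
  after event 1 (t=3: DEC foo by 7): {foo=-7}
  after event 2 (t=9: INC bar by 6): {bar=6, foo=-7}
  after event 3 (t=18: INC foo by 7): {bar=6, foo=0}
  after event 4 (t=19: DEC foo by 14): {bar=6, foo=-14}
  after event 5 (t=28: SET bar = 43): {bar=43, foo=-14}

Answer: {bar=43, foo=-14}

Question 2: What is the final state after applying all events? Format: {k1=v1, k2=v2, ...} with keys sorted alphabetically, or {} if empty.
Answer: {bar=43, baz=-14, foo=6}

Derivation:
  after event 1 (t=3: DEC foo by 7): {foo=-7}
  after event 2 (t=9: INC bar by 6): {bar=6, foo=-7}
  after event 3 (t=18: INC foo by 7): {bar=6, foo=0}
  after event 4 (t=19: DEC foo by 14): {bar=6, foo=-14}
  after event 5 (t=28: SET bar = 43): {bar=43, foo=-14}
  after event 6 (t=37: DEC baz by 14): {bar=43, baz=-14, foo=-14}
  after event 7 (t=44: INC foo by 9): {bar=43, baz=-14, foo=-5}
  after event 8 (t=54: INC foo by 11): {bar=43, baz=-14, foo=6}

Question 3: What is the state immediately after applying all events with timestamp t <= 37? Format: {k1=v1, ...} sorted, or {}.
Answer: {bar=43, baz=-14, foo=-14}

Derivation:
Apply events with t <= 37 (6 events):
  after event 1 (t=3: DEC foo by 7): {foo=-7}
  after event 2 (t=9: INC bar by 6): {bar=6, foo=-7}
  after event 3 (t=18: INC foo by 7): {bar=6, foo=0}
  after event 4 (t=19: DEC foo by 14): {bar=6, foo=-14}
  after event 5 (t=28: SET bar = 43): {bar=43, foo=-14}
  after event 6 (t=37: DEC baz by 14): {bar=43, baz=-14, foo=-14}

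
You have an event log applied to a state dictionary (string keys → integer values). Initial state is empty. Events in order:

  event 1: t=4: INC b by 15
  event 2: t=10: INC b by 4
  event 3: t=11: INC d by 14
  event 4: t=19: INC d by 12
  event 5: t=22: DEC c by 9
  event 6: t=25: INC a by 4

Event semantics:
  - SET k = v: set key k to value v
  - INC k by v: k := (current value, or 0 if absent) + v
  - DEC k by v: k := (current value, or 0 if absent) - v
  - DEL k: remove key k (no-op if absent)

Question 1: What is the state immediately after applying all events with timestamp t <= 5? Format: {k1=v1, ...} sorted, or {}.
Apply events with t <= 5 (1 events):
  after event 1 (t=4: INC b by 15): {b=15}

Answer: {b=15}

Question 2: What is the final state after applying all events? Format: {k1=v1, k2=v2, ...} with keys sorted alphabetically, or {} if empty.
  after event 1 (t=4: INC b by 15): {b=15}
  after event 2 (t=10: INC b by 4): {b=19}
  after event 3 (t=11: INC d by 14): {b=19, d=14}
  after event 4 (t=19: INC d by 12): {b=19, d=26}
  after event 5 (t=22: DEC c by 9): {b=19, c=-9, d=26}
  after event 6 (t=25: INC a by 4): {a=4, b=19, c=-9, d=26}

Answer: {a=4, b=19, c=-9, d=26}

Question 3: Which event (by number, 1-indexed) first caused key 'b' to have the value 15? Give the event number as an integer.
Answer: 1

Derivation:
Looking for first event where b becomes 15:
  event 1: b (absent) -> 15  <-- first match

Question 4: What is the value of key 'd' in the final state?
Answer: 26

Derivation:
Track key 'd' through all 6 events:
  event 1 (t=4: INC b by 15): d unchanged
  event 2 (t=10: INC b by 4): d unchanged
  event 3 (t=11: INC d by 14): d (absent) -> 14
  event 4 (t=19: INC d by 12): d 14 -> 26
  event 5 (t=22: DEC c by 9): d unchanged
  event 6 (t=25: INC a by 4): d unchanged
Final: d = 26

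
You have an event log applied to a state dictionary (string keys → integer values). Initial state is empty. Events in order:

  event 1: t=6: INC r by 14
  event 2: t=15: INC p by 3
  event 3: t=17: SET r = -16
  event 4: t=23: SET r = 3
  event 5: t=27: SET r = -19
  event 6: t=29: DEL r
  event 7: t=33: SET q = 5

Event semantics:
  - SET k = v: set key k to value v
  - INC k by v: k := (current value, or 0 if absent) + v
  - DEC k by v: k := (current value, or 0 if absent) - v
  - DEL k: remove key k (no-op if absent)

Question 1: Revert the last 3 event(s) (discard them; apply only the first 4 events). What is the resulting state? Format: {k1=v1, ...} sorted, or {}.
Keep first 4 events (discard last 3):
  after event 1 (t=6: INC r by 14): {r=14}
  after event 2 (t=15: INC p by 3): {p=3, r=14}
  after event 3 (t=17: SET r = -16): {p=3, r=-16}
  after event 4 (t=23: SET r = 3): {p=3, r=3}

Answer: {p=3, r=3}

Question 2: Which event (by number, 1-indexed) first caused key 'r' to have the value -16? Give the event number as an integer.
Looking for first event where r becomes -16:
  event 1: r = 14
  event 2: r = 14
  event 3: r 14 -> -16  <-- first match

Answer: 3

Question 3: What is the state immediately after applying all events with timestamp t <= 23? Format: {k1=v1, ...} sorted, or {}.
Answer: {p=3, r=3}

Derivation:
Apply events with t <= 23 (4 events):
  after event 1 (t=6: INC r by 14): {r=14}
  after event 2 (t=15: INC p by 3): {p=3, r=14}
  after event 3 (t=17: SET r = -16): {p=3, r=-16}
  after event 4 (t=23: SET r = 3): {p=3, r=3}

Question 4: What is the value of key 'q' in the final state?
Answer: 5

Derivation:
Track key 'q' through all 7 events:
  event 1 (t=6: INC r by 14): q unchanged
  event 2 (t=15: INC p by 3): q unchanged
  event 3 (t=17: SET r = -16): q unchanged
  event 4 (t=23: SET r = 3): q unchanged
  event 5 (t=27: SET r = -19): q unchanged
  event 6 (t=29: DEL r): q unchanged
  event 7 (t=33: SET q = 5): q (absent) -> 5
Final: q = 5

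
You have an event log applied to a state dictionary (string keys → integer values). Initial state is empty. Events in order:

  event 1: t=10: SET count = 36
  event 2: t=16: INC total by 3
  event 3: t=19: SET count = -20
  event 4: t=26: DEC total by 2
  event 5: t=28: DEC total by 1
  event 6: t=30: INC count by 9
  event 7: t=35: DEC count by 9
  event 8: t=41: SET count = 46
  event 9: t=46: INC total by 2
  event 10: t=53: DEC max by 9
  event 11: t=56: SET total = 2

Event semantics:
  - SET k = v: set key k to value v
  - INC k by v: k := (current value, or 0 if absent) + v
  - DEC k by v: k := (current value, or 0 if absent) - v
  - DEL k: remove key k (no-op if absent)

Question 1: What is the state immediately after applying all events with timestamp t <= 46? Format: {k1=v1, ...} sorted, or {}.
Apply events with t <= 46 (9 events):
  after event 1 (t=10: SET count = 36): {count=36}
  after event 2 (t=16: INC total by 3): {count=36, total=3}
  after event 3 (t=19: SET count = -20): {count=-20, total=3}
  after event 4 (t=26: DEC total by 2): {count=-20, total=1}
  after event 5 (t=28: DEC total by 1): {count=-20, total=0}
  after event 6 (t=30: INC count by 9): {count=-11, total=0}
  after event 7 (t=35: DEC count by 9): {count=-20, total=0}
  after event 8 (t=41: SET count = 46): {count=46, total=0}
  after event 9 (t=46: INC total by 2): {count=46, total=2}

Answer: {count=46, total=2}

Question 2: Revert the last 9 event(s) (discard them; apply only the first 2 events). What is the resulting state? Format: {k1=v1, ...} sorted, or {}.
Answer: {count=36, total=3}

Derivation:
Keep first 2 events (discard last 9):
  after event 1 (t=10: SET count = 36): {count=36}
  after event 2 (t=16: INC total by 3): {count=36, total=3}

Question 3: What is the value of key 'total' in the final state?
Track key 'total' through all 11 events:
  event 1 (t=10: SET count = 36): total unchanged
  event 2 (t=16: INC total by 3): total (absent) -> 3
  event 3 (t=19: SET count = -20): total unchanged
  event 4 (t=26: DEC total by 2): total 3 -> 1
  event 5 (t=28: DEC total by 1): total 1 -> 0
  event 6 (t=30: INC count by 9): total unchanged
  event 7 (t=35: DEC count by 9): total unchanged
  event 8 (t=41: SET count = 46): total unchanged
  event 9 (t=46: INC total by 2): total 0 -> 2
  event 10 (t=53: DEC max by 9): total unchanged
  event 11 (t=56: SET total = 2): total 2 -> 2
Final: total = 2

Answer: 2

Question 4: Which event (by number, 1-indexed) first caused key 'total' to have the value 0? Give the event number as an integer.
Looking for first event where total becomes 0:
  event 2: total = 3
  event 3: total = 3
  event 4: total = 1
  event 5: total 1 -> 0  <-- first match

Answer: 5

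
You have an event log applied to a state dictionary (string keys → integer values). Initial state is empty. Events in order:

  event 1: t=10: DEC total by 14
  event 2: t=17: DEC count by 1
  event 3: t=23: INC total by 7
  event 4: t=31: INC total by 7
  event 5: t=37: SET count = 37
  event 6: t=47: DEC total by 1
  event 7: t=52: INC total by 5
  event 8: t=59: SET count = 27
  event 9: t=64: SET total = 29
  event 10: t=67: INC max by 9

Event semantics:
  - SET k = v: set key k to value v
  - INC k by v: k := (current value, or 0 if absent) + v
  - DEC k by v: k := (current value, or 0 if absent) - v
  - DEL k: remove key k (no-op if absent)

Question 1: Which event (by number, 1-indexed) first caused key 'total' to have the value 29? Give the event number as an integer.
Looking for first event where total becomes 29:
  event 1: total = -14
  event 2: total = -14
  event 3: total = -7
  event 4: total = 0
  event 5: total = 0
  event 6: total = -1
  event 7: total = 4
  event 8: total = 4
  event 9: total 4 -> 29  <-- first match

Answer: 9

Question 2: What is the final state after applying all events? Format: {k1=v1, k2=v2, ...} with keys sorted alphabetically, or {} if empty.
Answer: {count=27, max=9, total=29}

Derivation:
  after event 1 (t=10: DEC total by 14): {total=-14}
  after event 2 (t=17: DEC count by 1): {count=-1, total=-14}
  after event 3 (t=23: INC total by 7): {count=-1, total=-7}
  after event 4 (t=31: INC total by 7): {count=-1, total=0}
  after event 5 (t=37: SET count = 37): {count=37, total=0}
  after event 6 (t=47: DEC total by 1): {count=37, total=-1}
  after event 7 (t=52: INC total by 5): {count=37, total=4}
  after event 8 (t=59: SET count = 27): {count=27, total=4}
  after event 9 (t=64: SET total = 29): {count=27, total=29}
  after event 10 (t=67: INC max by 9): {count=27, max=9, total=29}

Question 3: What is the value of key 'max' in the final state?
Answer: 9

Derivation:
Track key 'max' through all 10 events:
  event 1 (t=10: DEC total by 14): max unchanged
  event 2 (t=17: DEC count by 1): max unchanged
  event 3 (t=23: INC total by 7): max unchanged
  event 4 (t=31: INC total by 7): max unchanged
  event 5 (t=37: SET count = 37): max unchanged
  event 6 (t=47: DEC total by 1): max unchanged
  event 7 (t=52: INC total by 5): max unchanged
  event 8 (t=59: SET count = 27): max unchanged
  event 9 (t=64: SET total = 29): max unchanged
  event 10 (t=67: INC max by 9): max (absent) -> 9
Final: max = 9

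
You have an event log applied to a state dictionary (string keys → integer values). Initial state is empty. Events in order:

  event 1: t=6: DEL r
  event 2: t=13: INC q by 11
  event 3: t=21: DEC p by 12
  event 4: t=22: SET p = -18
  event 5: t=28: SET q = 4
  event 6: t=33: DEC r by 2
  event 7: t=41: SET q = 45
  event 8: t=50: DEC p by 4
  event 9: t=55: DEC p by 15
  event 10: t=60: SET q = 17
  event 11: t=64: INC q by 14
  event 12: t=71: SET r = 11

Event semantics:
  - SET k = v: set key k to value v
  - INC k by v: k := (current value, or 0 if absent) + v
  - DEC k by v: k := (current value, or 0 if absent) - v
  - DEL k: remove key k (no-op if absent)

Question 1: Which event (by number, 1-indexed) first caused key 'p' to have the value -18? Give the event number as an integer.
Looking for first event where p becomes -18:
  event 3: p = -12
  event 4: p -12 -> -18  <-- first match

Answer: 4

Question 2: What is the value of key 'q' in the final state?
Track key 'q' through all 12 events:
  event 1 (t=6: DEL r): q unchanged
  event 2 (t=13: INC q by 11): q (absent) -> 11
  event 3 (t=21: DEC p by 12): q unchanged
  event 4 (t=22: SET p = -18): q unchanged
  event 5 (t=28: SET q = 4): q 11 -> 4
  event 6 (t=33: DEC r by 2): q unchanged
  event 7 (t=41: SET q = 45): q 4 -> 45
  event 8 (t=50: DEC p by 4): q unchanged
  event 9 (t=55: DEC p by 15): q unchanged
  event 10 (t=60: SET q = 17): q 45 -> 17
  event 11 (t=64: INC q by 14): q 17 -> 31
  event 12 (t=71: SET r = 11): q unchanged
Final: q = 31

Answer: 31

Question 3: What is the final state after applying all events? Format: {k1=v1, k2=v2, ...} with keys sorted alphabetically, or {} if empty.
Answer: {p=-37, q=31, r=11}

Derivation:
  after event 1 (t=6: DEL r): {}
  after event 2 (t=13: INC q by 11): {q=11}
  after event 3 (t=21: DEC p by 12): {p=-12, q=11}
  after event 4 (t=22: SET p = -18): {p=-18, q=11}
  after event 5 (t=28: SET q = 4): {p=-18, q=4}
  after event 6 (t=33: DEC r by 2): {p=-18, q=4, r=-2}
  after event 7 (t=41: SET q = 45): {p=-18, q=45, r=-2}
  after event 8 (t=50: DEC p by 4): {p=-22, q=45, r=-2}
  after event 9 (t=55: DEC p by 15): {p=-37, q=45, r=-2}
  after event 10 (t=60: SET q = 17): {p=-37, q=17, r=-2}
  after event 11 (t=64: INC q by 14): {p=-37, q=31, r=-2}
  after event 12 (t=71: SET r = 11): {p=-37, q=31, r=11}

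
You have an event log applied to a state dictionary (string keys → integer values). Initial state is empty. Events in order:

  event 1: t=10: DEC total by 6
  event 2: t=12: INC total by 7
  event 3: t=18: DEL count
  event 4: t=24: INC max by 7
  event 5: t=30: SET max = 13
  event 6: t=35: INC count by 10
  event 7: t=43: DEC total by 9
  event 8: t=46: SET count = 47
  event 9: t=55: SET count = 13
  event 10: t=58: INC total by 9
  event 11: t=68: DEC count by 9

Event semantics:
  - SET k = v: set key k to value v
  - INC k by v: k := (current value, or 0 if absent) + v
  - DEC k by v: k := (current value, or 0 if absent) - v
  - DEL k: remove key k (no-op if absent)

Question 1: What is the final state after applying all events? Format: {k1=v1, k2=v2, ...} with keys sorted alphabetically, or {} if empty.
  after event 1 (t=10: DEC total by 6): {total=-6}
  after event 2 (t=12: INC total by 7): {total=1}
  after event 3 (t=18: DEL count): {total=1}
  after event 4 (t=24: INC max by 7): {max=7, total=1}
  after event 5 (t=30: SET max = 13): {max=13, total=1}
  after event 6 (t=35: INC count by 10): {count=10, max=13, total=1}
  after event 7 (t=43: DEC total by 9): {count=10, max=13, total=-8}
  after event 8 (t=46: SET count = 47): {count=47, max=13, total=-8}
  after event 9 (t=55: SET count = 13): {count=13, max=13, total=-8}
  after event 10 (t=58: INC total by 9): {count=13, max=13, total=1}
  after event 11 (t=68: DEC count by 9): {count=4, max=13, total=1}

Answer: {count=4, max=13, total=1}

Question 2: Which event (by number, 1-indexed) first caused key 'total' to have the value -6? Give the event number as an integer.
Answer: 1

Derivation:
Looking for first event where total becomes -6:
  event 1: total (absent) -> -6  <-- first match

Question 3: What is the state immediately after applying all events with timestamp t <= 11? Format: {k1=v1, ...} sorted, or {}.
Apply events with t <= 11 (1 events):
  after event 1 (t=10: DEC total by 6): {total=-6}

Answer: {total=-6}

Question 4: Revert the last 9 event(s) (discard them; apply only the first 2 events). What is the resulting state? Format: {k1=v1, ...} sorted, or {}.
Answer: {total=1}

Derivation:
Keep first 2 events (discard last 9):
  after event 1 (t=10: DEC total by 6): {total=-6}
  after event 2 (t=12: INC total by 7): {total=1}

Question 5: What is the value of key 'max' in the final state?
Track key 'max' through all 11 events:
  event 1 (t=10: DEC total by 6): max unchanged
  event 2 (t=12: INC total by 7): max unchanged
  event 3 (t=18: DEL count): max unchanged
  event 4 (t=24: INC max by 7): max (absent) -> 7
  event 5 (t=30: SET max = 13): max 7 -> 13
  event 6 (t=35: INC count by 10): max unchanged
  event 7 (t=43: DEC total by 9): max unchanged
  event 8 (t=46: SET count = 47): max unchanged
  event 9 (t=55: SET count = 13): max unchanged
  event 10 (t=58: INC total by 9): max unchanged
  event 11 (t=68: DEC count by 9): max unchanged
Final: max = 13

Answer: 13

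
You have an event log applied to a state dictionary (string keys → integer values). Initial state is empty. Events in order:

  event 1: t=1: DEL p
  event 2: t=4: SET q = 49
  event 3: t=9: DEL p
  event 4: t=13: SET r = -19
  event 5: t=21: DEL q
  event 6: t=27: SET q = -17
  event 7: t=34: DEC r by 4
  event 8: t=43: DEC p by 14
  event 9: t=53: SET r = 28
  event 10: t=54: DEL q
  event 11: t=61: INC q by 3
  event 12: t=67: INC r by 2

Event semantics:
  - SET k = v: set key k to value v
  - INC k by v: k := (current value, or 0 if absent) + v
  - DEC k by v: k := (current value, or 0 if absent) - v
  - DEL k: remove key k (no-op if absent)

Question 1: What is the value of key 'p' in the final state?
Track key 'p' through all 12 events:
  event 1 (t=1: DEL p): p (absent) -> (absent)
  event 2 (t=4: SET q = 49): p unchanged
  event 3 (t=9: DEL p): p (absent) -> (absent)
  event 4 (t=13: SET r = -19): p unchanged
  event 5 (t=21: DEL q): p unchanged
  event 6 (t=27: SET q = -17): p unchanged
  event 7 (t=34: DEC r by 4): p unchanged
  event 8 (t=43: DEC p by 14): p (absent) -> -14
  event 9 (t=53: SET r = 28): p unchanged
  event 10 (t=54: DEL q): p unchanged
  event 11 (t=61: INC q by 3): p unchanged
  event 12 (t=67: INC r by 2): p unchanged
Final: p = -14

Answer: -14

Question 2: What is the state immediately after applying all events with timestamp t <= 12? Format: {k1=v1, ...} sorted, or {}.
Answer: {q=49}

Derivation:
Apply events with t <= 12 (3 events):
  after event 1 (t=1: DEL p): {}
  after event 2 (t=4: SET q = 49): {q=49}
  after event 3 (t=9: DEL p): {q=49}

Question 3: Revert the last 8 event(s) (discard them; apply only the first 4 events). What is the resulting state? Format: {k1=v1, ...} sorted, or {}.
Keep first 4 events (discard last 8):
  after event 1 (t=1: DEL p): {}
  after event 2 (t=4: SET q = 49): {q=49}
  after event 3 (t=9: DEL p): {q=49}
  after event 4 (t=13: SET r = -19): {q=49, r=-19}

Answer: {q=49, r=-19}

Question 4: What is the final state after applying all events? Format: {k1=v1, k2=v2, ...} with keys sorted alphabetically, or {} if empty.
Answer: {p=-14, q=3, r=30}

Derivation:
  after event 1 (t=1: DEL p): {}
  after event 2 (t=4: SET q = 49): {q=49}
  after event 3 (t=9: DEL p): {q=49}
  after event 4 (t=13: SET r = -19): {q=49, r=-19}
  after event 5 (t=21: DEL q): {r=-19}
  after event 6 (t=27: SET q = -17): {q=-17, r=-19}
  after event 7 (t=34: DEC r by 4): {q=-17, r=-23}
  after event 8 (t=43: DEC p by 14): {p=-14, q=-17, r=-23}
  after event 9 (t=53: SET r = 28): {p=-14, q=-17, r=28}
  after event 10 (t=54: DEL q): {p=-14, r=28}
  after event 11 (t=61: INC q by 3): {p=-14, q=3, r=28}
  after event 12 (t=67: INC r by 2): {p=-14, q=3, r=30}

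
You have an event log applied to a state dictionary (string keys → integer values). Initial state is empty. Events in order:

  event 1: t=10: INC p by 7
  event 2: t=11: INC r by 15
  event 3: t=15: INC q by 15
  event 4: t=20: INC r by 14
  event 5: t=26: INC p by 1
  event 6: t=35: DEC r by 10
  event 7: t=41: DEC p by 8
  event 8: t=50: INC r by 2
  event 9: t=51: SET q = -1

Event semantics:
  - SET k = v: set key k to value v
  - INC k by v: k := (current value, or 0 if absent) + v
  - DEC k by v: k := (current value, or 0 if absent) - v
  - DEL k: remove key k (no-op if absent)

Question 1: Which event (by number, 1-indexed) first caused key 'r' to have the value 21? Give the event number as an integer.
Looking for first event where r becomes 21:
  event 2: r = 15
  event 3: r = 15
  event 4: r = 29
  event 5: r = 29
  event 6: r = 19
  event 7: r = 19
  event 8: r 19 -> 21  <-- first match

Answer: 8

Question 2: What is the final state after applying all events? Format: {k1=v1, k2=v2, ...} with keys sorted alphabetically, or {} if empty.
Answer: {p=0, q=-1, r=21}

Derivation:
  after event 1 (t=10: INC p by 7): {p=7}
  after event 2 (t=11: INC r by 15): {p=7, r=15}
  after event 3 (t=15: INC q by 15): {p=7, q=15, r=15}
  after event 4 (t=20: INC r by 14): {p=7, q=15, r=29}
  after event 5 (t=26: INC p by 1): {p=8, q=15, r=29}
  after event 6 (t=35: DEC r by 10): {p=8, q=15, r=19}
  after event 7 (t=41: DEC p by 8): {p=0, q=15, r=19}
  after event 8 (t=50: INC r by 2): {p=0, q=15, r=21}
  after event 9 (t=51: SET q = -1): {p=0, q=-1, r=21}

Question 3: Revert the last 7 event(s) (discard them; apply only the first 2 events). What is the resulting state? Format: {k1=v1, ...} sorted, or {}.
Answer: {p=7, r=15}

Derivation:
Keep first 2 events (discard last 7):
  after event 1 (t=10: INC p by 7): {p=7}
  after event 2 (t=11: INC r by 15): {p=7, r=15}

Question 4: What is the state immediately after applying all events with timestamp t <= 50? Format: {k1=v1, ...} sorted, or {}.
Apply events with t <= 50 (8 events):
  after event 1 (t=10: INC p by 7): {p=7}
  after event 2 (t=11: INC r by 15): {p=7, r=15}
  after event 3 (t=15: INC q by 15): {p=7, q=15, r=15}
  after event 4 (t=20: INC r by 14): {p=7, q=15, r=29}
  after event 5 (t=26: INC p by 1): {p=8, q=15, r=29}
  after event 6 (t=35: DEC r by 10): {p=8, q=15, r=19}
  after event 7 (t=41: DEC p by 8): {p=0, q=15, r=19}
  after event 8 (t=50: INC r by 2): {p=0, q=15, r=21}

Answer: {p=0, q=15, r=21}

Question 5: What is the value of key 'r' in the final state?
Track key 'r' through all 9 events:
  event 1 (t=10: INC p by 7): r unchanged
  event 2 (t=11: INC r by 15): r (absent) -> 15
  event 3 (t=15: INC q by 15): r unchanged
  event 4 (t=20: INC r by 14): r 15 -> 29
  event 5 (t=26: INC p by 1): r unchanged
  event 6 (t=35: DEC r by 10): r 29 -> 19
  event 7 (t=41: DEC p by 8): r unchanged
  event 8 (t=50: INC r by 2): r 19 -> 21
  event 9 (t=51: SET q = -1): r unchanged
Final: r = 21

Answer: 21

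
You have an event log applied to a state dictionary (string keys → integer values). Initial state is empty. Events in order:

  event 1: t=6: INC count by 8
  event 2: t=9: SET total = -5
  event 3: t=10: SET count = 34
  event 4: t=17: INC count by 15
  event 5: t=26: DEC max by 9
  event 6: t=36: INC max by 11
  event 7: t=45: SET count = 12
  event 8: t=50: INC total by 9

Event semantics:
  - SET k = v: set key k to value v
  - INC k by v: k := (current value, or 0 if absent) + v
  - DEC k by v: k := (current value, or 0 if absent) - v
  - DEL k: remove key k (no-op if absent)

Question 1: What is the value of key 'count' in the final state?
Track key 'count' through all 8 events:
  event 1 (t=6: INC count by 8): count (absent) -> 8
  event 2 (t=9: SET total = -5): count unchanged
  event 3 (t=10: SET count = 34): count 8 -> 34
  event 4 (t=17: INC count by 15): count 34 -> 49
  event 5 (t=26: DEC max by 9): count unchanged
  event 6 (t=36: INC max by 11): count unchanged
  event 7 (t=45: SET count = 12): count 49 -> 12
  event 8 (t=50: INC total by 9): count unchanged
Final: count = 12

Answer: 12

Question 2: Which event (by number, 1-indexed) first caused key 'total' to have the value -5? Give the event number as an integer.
Answer: 2

Derivation:
Looking for first event where total becomes -5:
  event 2: total (absent) -> -5  <-- first match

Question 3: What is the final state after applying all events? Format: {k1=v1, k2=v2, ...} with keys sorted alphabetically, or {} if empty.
  after event 1 (t=6: INC count by 8): {count=8}
  after event 2 (t=9: SET total = -5): {count=8, total=-5}
  after event 3 (t=10: SET count = 34): {count=34, total=-5}
  after event 4 (t=17: INC count by 15): {count=49, total=-5}
  after event 5 (t=26: DEC max by 9): {count=49, max=-9, total=-5}
  after event 6 (t=36: INC max by 11): {count=49, max=2, total=-5}
  after event 7 (t=45: SET count = 12): {count=12, max=2, total=-5}
  after event 8 (t=50: INC total by 9): {count=12, max=2, total=4}

Answer: {count=12, max=2, total=4}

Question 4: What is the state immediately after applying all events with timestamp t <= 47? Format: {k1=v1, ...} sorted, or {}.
Answer: {count=12, max=2, total=-5}

Derivation:
Apply events with t <= 47 (7 events):
  after event 1 (t=6: INC count by 8): {count=8}
  after event 2 (t=9: SET total = -5): {count=8, total=-5}
  after event 3 (t=10: SET count = 34): {count=34, total=-5}
  after event 4 (t=17: INC count by 15): {count=49, total=-5}
  after event 5 (t=26: DEC max by 9): {count=49, max=-9, total=-5}
  after event 6 (t=36: INC max by 11): {count=49, max=2, total=-5}
  after event 7 (t=45: SET count = 12): {count=12, max=2, total=-5}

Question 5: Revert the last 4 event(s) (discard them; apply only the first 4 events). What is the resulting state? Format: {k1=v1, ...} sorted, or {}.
Keep first 4 events (discard last 4):
  after event 1 (t=6: INC count by 8): {count=8}
  after event 2 (t=9: SET total = -5): {count=8, total=-5}
  after event 3 (t=10: SET count = 34): {count=34, total=-5}
  after event 4 (t=17: INC count by 15): {count=49, total=-5}

Answer: {count=49, total=-5}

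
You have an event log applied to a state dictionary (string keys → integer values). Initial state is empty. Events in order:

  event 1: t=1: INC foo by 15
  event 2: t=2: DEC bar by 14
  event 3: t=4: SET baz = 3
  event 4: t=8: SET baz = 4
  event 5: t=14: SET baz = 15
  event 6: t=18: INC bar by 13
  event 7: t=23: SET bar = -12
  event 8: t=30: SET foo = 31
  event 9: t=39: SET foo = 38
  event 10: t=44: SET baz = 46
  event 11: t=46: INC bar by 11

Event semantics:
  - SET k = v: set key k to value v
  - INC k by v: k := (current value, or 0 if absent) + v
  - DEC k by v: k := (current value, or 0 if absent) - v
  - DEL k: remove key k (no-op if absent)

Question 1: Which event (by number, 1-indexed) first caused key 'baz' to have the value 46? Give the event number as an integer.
Answer: 10

Derivation:
Looking for first event where baz becomes 46:
  event 3: baz = 3
  event 4: baz = 4
  event 5: baz = 15
  event 6: baz = 15
  event 7: baz = 15
  event 8: baz = 15
  event 9: baz = 15
  event 10: baz 15 -> 46  <-- first match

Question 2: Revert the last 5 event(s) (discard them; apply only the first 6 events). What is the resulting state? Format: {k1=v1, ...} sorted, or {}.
Keep first 6 events (discard last 5):
  after event 1 (t=1: INC foo by 15): {foo=15}
  after event 2 (t=2: DEC bar by 14): {bar=-14, foo=15}
  after event 3 (t=4: SET baz = 3): {bar=-14, baz=3, foo=15}
  after event 4 (t=8: SET baz = 4): {bar=-14, baz=4, foo=15}
  after event 5 (t=14: SET baz = 15): {bar=-14, baz=15, foo=15}
  after event 6 (t=18: INC bar by 13): {bar=-1, baz=15, foo=15}

Answer: {bar=-1, baz=15, foo=15}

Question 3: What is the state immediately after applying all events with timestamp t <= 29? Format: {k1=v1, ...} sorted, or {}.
Answer: {bar=-12, baz=15, foo=15}

Derivation:
Apply events with t <= 29 (7 events):
  after event 1 (t=1: INC foo by 15): {foo=15}
  after event 2 (t=2: DEC bar by 14): {bar=-14, foo=15}
  after event 3 (t=4: SET baz = 3): {bar=-14, baz=3, foo=15}
  after event 4 (t=8: SET baz = 4): {bar=-14, baz=4, foo=15}
  after event 5 (t=14: SET baz = 15): {bar=-14, baz=15, foo=15}
  after event 6 (t=18: INC bar by 13): {bar=-1, baz=15, foo=15}
  after event 7 (t=23: SET bar = -12): {bar=-12, baz=15, foo=15}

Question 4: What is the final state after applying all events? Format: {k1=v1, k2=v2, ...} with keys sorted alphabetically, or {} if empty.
Answer: {bar=-1, baz=46, foo=38}

Derivation:
  after event 1 (t=1: INC foo by 15): {foo=15}
  after event 2 (t=2: DEC bar by 14): {bar=-14, foo=15}
  after event 3 (t=4: SET baz = 3): {bar=-14, baz=3, foo=15}
  after event 4 (t=8: SET baz = 4): {bar=-14, baz=4, foo=15}
  after event 5 (t=14: SET baz = 15): {bar=-14, baz=15, foo=15}
  after event 6 (t=18: INC bar by 13): {bar=-1, baz=15, foo=15}
  after event 7 (t=23: SET bar = -12): {bar=-12, baz=15, foo=15}
  after event 8 (t=30: SET foo = 31): {bar=-12, baz=15, foo=31}
  after event 9 (t=39: SET foo = 38): {bar=-12, baz=15, foo=38}
  after event 10 (t=44: SET baz = 46): {bar=-12, baz=46, foo=38}
  after event 11 (t=46: INC bar by 11): {bar=-1, baz=46, foo=38}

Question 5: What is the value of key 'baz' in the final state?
Track key 'baz' through all 11 events:
  event 1 (t=1: INC foo by 15): baz unchanged
  event 2 (t=2: DEC bar by 14): baz unchanged
  event 3 (t=4: SET baz = 3): baz (absent) -> 3
  event 4 (t=8: SET baz = 4): baz 3 -> 4
  event 5 (t=14: SET baz = 15): baz 4 -> 15
  event 6 (t=18: INC bar by 13): baz unchanged
  event 7 (t=23: SET bar = -12): baz unchanged
  event 8 (t=30: SET foo = 31): baz unchanged
  event 9 (t=39: SET foo = 38): baz unchanged
  event 10 (t=44: SET baz = 46): baz 15 -> 46
  event 11 (t=46: INC bar by 11): baz unchanged
Final: baz = 46

Answer: 46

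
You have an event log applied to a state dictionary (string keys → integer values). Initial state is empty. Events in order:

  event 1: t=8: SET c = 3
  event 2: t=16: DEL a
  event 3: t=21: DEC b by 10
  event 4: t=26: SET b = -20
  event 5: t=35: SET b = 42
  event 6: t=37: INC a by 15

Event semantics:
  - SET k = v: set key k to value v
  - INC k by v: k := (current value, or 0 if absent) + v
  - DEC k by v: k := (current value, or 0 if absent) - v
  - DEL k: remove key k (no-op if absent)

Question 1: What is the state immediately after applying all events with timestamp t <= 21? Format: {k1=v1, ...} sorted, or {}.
Answer: {b=-10, c=3}

Derivation:
Apply events with t <= 21 (3 events):
  after event 1 (t=8: SET c = 3): {c=3}
  after event 2 (t=16: DEL a): {c=3}
  after event 3 (t=21: DEC b by 10): {b=-10, c=3}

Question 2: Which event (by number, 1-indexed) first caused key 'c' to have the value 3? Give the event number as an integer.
Answer: 1

Derivation:
Looking for first event where c becomes 3:
  event 1: c (absent) -> 3  <-- first match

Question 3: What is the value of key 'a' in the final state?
Track key 'a' through all 6 events:
  event 1 (t=8: SET c = 3): a unchanged
  event 2 (t=16: DEL a): a (absent) -> (absent)
  event 3 (t=21: DEC b by 10): a unchanged
  event 4 (t=26: SET b = -20): a unchanged
  event 5 (t=35: SET b = 42): a unchanged
  event 6 (t=37: INC a by 15): a (absent) -> 15
Final: a = 15

Answer: 15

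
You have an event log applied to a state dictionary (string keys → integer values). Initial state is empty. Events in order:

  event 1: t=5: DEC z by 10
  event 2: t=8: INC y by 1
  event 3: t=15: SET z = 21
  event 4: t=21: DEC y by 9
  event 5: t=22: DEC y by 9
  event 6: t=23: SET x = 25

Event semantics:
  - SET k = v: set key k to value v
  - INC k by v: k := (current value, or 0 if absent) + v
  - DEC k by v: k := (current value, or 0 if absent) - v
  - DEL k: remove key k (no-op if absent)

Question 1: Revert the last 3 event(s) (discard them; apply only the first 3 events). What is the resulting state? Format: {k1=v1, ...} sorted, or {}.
Answer: {y=1, z=21}

Derivation:
Keep first 3 events (discard last 3):
  after event 1 (t=5: DEC z by 10): {z=-10}
  after event 2 (t=8: INC y by 1): {y=1, z=-10}
  after event 3 (t=15: SET z = 21): {y=1, z=21}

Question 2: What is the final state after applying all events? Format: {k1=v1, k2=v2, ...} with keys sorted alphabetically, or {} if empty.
  after event 1 (t=5: DEC z by 10): {z=-10}
  after event 2 (t=8: INC y by 1): {y=1, z=-10}
  after event 3 (t=15: SET z = 21): {y=1, z=21}
  after event 4 (t=21: DEC y by 9): {y=-8, z=21}
  after event 5 (t=22: DEC y by 9): {y=-17, z=21}
  after event 6 (t=23: SET x = 25): {x=25, y=-17, z=21}

Answer: {x=25, y=-17, z=21}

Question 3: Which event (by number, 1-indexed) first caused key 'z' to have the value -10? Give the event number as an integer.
Answer: 1

Derivation:
Looking for first event where z becomes -10:
  event 1: z (absent) -> -10  <-- first match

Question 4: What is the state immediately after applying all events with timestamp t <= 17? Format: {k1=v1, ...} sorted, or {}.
Answer: {y=1, z=21}

Derivation:
Apply events with t <= 17 (3 events):
  after event 1 (t=5: DEC z by 10): {z=-10}
  after event 2 (t=8: INC y by 1): {y=1, z=-10}
  after event 3 (t=15: SET z = 21): {y=1, z=21}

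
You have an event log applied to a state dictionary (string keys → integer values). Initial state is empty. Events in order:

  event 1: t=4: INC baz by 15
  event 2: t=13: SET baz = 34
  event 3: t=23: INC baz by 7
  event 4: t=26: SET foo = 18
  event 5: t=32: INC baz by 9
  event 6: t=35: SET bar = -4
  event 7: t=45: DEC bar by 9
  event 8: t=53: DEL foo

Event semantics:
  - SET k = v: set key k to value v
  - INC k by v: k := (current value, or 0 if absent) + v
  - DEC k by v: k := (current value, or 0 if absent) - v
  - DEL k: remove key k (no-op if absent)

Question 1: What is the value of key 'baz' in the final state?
Track key 'baz' through all 8 events:
  event 1 (t=4: INC baz by 15): baz (absent) -> 15
  event 2 (t=13: SET baz = 34): baz 15 -> 34
  event 3 (t=23: INC baz by 7): baz 34 -> 41
  event 4 (t=26: SET foo = 18): baz unchanged
  event 5 (t=32: INC baz by 9): baz 41 -> 50
  event 6 (t=35: SET bar = -4): baz unchanged
  event 7 (t=45: DEC bar by 9): baz unchanged
  event 8 (t=53: DEL foo): baz unchanged
Final: baz = 50

Answer: 50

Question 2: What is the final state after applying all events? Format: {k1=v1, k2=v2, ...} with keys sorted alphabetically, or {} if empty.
  after event 1 (t=4: INC baz by 15): {baz=15}
  after event 2 (t=13: SET baz = 34): {baz=34}
  after event 3 (t=23: INC baz by 7): {baz=41}
  after event 4 (t=26: SET foo = 18): {baz=41, foo=18}
  after event 5 (t=32: INC baz by 9): {baz=50, foo=18}
  after event 6 (t=35: SET bar = -4): {bar=-4, baz=50, foo=18}
  after event 7 (t=45: DEC bar by 9): {bar=-13, baz=50, foo=18}
  after event 8 (t=53: DEL foo): {bar=-13, baz=50}

Answer: {bar=-13, baz=50}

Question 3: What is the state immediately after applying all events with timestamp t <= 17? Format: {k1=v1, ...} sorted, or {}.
Answer: {baz=34}

Derivation:
Apply events with t <= 17 (2 events):
  after event 1 (t=4: INC baz by 15): {baz=15}
  after event 2 (t=13: SET baz = 34): {baz=34}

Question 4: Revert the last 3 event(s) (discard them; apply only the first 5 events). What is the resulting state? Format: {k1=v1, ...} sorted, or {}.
Keep first 5 events (discard last 3):
  after event 1 (t=4: INC baz by 15): {baz=15}
  after event 2 (t=13: SET baz = 34): {baz=34}
  after event 3 (t=23: INC baz by 7): {baz=41}
  after event 4 (t=26: SET foo = 18): {baz=41, foo=18}
  after event 5 (t=32: INC baz by 9): {baz=50, foo=18}

Answer: {baz=50, foo=18}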